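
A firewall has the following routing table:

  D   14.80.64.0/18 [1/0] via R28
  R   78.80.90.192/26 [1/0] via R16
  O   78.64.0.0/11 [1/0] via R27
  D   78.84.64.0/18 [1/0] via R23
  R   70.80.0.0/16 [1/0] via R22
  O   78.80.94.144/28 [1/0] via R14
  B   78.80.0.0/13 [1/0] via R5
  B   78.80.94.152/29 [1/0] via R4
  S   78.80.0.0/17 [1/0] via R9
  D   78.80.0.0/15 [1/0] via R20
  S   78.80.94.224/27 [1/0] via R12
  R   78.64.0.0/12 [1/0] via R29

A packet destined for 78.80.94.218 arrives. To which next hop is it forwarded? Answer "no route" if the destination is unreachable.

Routes whose prefix contains 78.80.94.218:
  78.64.0.0/11 (78.64.0.0 - 78.95.255.255) -> R27
  78.80.0.0/13 (78.80.0.0 - 78.87.255.255) -> R5
  78.80.0.0/15 (78.80.0.0 - 78.81.255.255) -> R20
  78.80.0.0/17 (78.80.0.0 - 78.80.127.255) -> R9
More-specific entries that do NOT match:
  78.80.94.152/29 (78.80.94.152 - 78.80.94.159) does not contain 78.80.94.218
  78.80.94.144/28 (78.80.94.144 - 78.80.94.159) does not contain 78.80.94.218
  78.80.94.224/27 (78.80.94.224 - 78.80.94.255) does not contain 78.80.94.218
  78.80.90.192/26 (78.80.90.192 - 78.80.90.255) does not contain 78.80.94.218
  14.80.64.0/18 (14.80.64.0 - 14.80.127.255) does not contain 78.80.94.218
  78.84.64.0/18 (78.84.64.0 - 78.84.127.255) does not contain 78.80.94.218
Longest matching prefix is /17 -> next hop R9.

R9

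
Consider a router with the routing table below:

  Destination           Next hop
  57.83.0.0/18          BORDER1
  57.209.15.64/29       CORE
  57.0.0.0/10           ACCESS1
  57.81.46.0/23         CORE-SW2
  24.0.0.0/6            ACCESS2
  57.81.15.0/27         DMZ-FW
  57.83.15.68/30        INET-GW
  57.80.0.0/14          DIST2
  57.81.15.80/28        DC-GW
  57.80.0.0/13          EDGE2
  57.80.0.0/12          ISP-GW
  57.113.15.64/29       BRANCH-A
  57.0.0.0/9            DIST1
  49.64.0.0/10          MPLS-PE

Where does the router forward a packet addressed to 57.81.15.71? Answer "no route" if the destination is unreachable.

DIST2

Routes whose prefix contains 57.81.15.71:
  57.0.0.0/9 (57.0.0.0 - 57.127.255.255) -> DIST1
  57.80.0.0/12 (57.80.0.0 - 57.95.255.255) -> ISP-GW
  57.80.0.0/13 (57.80.0.0 - 57.87.255.255) -> EDGE2
  57.80.0.0/14 (57.80.0.0 - 57.83.255.255) -> DIST2
More-specific entries that do NOT match:
  57.83.15.68/30 (57.83.15.68 - 57.83.15.71) does not contain 57.81.15.71
  57.209.15.64/29 (57.209.15.64 - 57.209.15.71) does not contain 57.81.15.71
  57.113.15.64/29 (57.113.15.64 - 57.113.15.71) does not contain 57.81.15.71
  57.81.15.80/28 (57.81.15.80 - 57.81.15.95) does not contain 57.81.15.71
  57.81.15.0/27 (57.81.15.0 - 57.81.15.31) does not contain 57.81.15.71
  57.81.46.0/23 (57.81.46.0 - 57.81.47.255) does not contain 57.81.15.71
  57.83.0.0/18 (57.83.0.0 - 57.83.63.255) does not contain 57.81.15.71
Longest matching prefix is /14 -> next hop DIST2.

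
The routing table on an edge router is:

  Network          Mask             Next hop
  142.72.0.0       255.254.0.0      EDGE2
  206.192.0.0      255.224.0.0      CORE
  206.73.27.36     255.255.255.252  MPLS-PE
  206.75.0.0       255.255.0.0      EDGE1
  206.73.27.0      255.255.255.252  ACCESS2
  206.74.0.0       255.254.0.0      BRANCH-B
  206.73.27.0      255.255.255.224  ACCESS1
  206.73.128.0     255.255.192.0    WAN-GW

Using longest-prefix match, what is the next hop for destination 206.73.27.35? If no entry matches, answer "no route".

No entry's prefix contains 206.73.27.35; there is no default route.

no route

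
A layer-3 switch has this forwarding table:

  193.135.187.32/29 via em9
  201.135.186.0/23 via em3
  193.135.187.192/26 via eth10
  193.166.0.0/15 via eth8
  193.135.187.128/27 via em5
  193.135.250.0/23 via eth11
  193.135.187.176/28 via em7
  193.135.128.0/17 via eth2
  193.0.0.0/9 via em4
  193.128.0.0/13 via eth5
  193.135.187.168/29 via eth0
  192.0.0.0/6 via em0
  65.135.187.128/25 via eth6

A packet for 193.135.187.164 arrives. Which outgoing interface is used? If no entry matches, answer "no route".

Routes whose prefix contains 193.135.187.164:
  192.0.0.0/6 (192.0.0.0 - 195.255.255.255) -> em0
  193.128.0.0/13 (193.128.0.0 - 193.135.255.255) -> eth5
  193.135.128.0/17 (193.135.128.0 - 193.135.255.255) -> eth2
More-specific entries that do NOT match:
  193.135.187.32/29 (193.135.187.32 - 193.135.187.39) does not contain 193.135.187.164
  193.135.187.168/29 (193.135.187.168 - 193.135.187.175) does not contain 193.135.187.164
  193.135.187.176/28 (193.135.187.176 - 193.135.187.191) does not contain 193.135.187.164
  193.135.187.128/27 (193.135.187.128 - 193.135.187.159) does not contain 193.135.187.164
  193.135.187.192/26 (193.135.187.192 - 193.135.187.255) does not contain 193.135.187.164
  65.135.187.128/25 (65.135.187.128 - 65.135.187.255) does not contain 193.135.187.164
  201.135.186.0/23 (201.135.186.0 - 201.135.187.255) does not contain 193.135.187.164
  193.135.250.0/23 (193.135.250.0 - 193.135.251.255) does not contain 193.135.187.164
Longest matching prefix is /17 -> interface eth2.

eth2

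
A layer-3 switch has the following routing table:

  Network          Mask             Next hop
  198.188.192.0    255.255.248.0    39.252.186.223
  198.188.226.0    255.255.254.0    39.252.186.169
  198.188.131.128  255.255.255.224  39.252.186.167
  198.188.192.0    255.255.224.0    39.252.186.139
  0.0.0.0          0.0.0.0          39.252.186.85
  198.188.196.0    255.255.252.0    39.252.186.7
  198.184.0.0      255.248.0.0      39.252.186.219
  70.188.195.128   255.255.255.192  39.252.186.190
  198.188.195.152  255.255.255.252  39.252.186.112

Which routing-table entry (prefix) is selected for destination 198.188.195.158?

198.188.192.0/21

Entries matching 198.188.195.158:
  0.0.0.0/0 (default, matches everything)
  198.184.0.0/13 (198.184.0.0 - 198.191.255.255)
  198.188.192.0/19 (198.188.192.0 - 198.188.223.255)
  198.188.192.0/21 (198.188.192.0 - 198.188.199.255)
Most specific is 198.188.192.0/21.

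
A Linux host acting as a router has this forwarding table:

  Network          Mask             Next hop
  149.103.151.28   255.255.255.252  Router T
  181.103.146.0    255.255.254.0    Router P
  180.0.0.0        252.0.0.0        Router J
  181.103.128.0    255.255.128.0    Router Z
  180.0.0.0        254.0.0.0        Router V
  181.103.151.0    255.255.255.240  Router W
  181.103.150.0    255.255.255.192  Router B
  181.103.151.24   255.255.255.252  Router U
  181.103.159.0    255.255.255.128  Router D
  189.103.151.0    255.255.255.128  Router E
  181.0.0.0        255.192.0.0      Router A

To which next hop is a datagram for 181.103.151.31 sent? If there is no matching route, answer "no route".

Routes whose prefix contains 181.103.151.31:
  180.0.0.0/6 (180.0.0.0 - 183.255.255.255) -> Router J
  180.0.0.0/7 (180.0.0.0 - 181.255.255.255) -> Router V
  181.103.128.0/17 (181.103.128.0 - 181.103.255.255) -> Router Z
More-specific entries that do NOT match:
  149.103.151.28/30 (149.103.151.28 - 149.103.151.31) does not contain 181.103.151.31
  181.103.151.24/30 (181.103.151.24 - 181.103.151.27) does not contain 181.103.151.31
  181.103.151.0/28 (181.103.151.0 - 181.103.151.15) does not contain 181.103.151.31
  181.103.150.0/26 (181.103.150.0 - 181.103.150.63) does not contain 181.103.151.31
  181.103.159.0/25 (181.103.159.0 - 181.103.159.127) does not contain 181.103.151.31
  189.103.151.0/25 (189.103.151.0 - 189.103.151.127) does not contain 181.103.151.31
  181.103.146.0/23 (181.103.146.0 - 181.103.147.255) does not contain 181.103.151.31
Longest matching prefix is /17 -> next hop Router Z.

Router Z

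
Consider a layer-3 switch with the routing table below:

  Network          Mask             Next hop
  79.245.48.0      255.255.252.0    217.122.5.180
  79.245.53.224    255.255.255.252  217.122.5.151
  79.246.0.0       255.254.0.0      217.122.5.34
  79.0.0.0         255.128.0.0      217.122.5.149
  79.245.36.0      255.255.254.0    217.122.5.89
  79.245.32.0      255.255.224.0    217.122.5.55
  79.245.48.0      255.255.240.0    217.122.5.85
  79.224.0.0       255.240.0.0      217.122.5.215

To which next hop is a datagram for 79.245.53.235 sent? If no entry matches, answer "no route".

217.122.5.85

Routes whose prefix contains 79.245.53.235:
  79.245.32.0/19 (79.245.32.0 - 79.245.63.255) -> 217.122.5.55
  79.245.48.0/20 (79.245.48.0 - 79.245.63.255) -> 217.122.5.85
More-specific entries that do NOT match:
  79.245.53.224/30 (79.245.53.224 - 79.245.53.227) does not contain 79.245.53.235
  79.245.36.0/23 (79.245.36.0 - 79.245.37.255) does not contain 79.245.53.235
  79.245.48.0/22 (79.245.48.0 - 79.245.51.255) does not contain 79.245.53.235
Longest matching prefix is /20 -> next hop 217.122.5.85.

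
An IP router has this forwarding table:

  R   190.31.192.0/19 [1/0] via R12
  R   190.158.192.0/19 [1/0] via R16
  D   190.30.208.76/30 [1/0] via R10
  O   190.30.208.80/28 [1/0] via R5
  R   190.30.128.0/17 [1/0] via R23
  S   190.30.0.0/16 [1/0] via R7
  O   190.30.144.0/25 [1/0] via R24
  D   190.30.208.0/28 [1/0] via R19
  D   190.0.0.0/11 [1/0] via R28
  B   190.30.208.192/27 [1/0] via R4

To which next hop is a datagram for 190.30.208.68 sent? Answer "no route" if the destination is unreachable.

R23

Routes whose prefix contains 190.30.208.68:
  190.0.0.0/11 (190.0.0.0 - 190.31.255.255) -> R28
  190.30.0.0/16 (190.30.0.0 - 190.30.255.255) -> R7
  190.30.128.0/17 (190.30.128.0 - 190.30.255.255) -> R23
More-specific entries that do NOT match:
  190.30.208.76/30 (190.30.208.76 - 190.30.208.79) does not contain 190.30.208.68
  190.30.208.80/28 (190.30.208.80 - 190.30.208.95) does not contain 190.30.208.68
  190.30.208.0/28 (190.30.208.0 - 190.30.208.15) does not contain 190.30.208.68
  190.30.208.192/27 (190.30.208.192 - 190.30.208.223) does not contain 190.30.208.68
  190.30.144.0/25 (190.30.144.0 - 190.30.144.127) does not contain 190.30.208.68
  190.31.192.0/19 (190.31.192.0 - 190.31.223.255) does not contain 190.30.208.68
  190.158.192.0/19 (190.158.192.0 - 190.158.223.255) does not contain 190.30.208.68
Longest matching prefix is /17 -> next hop R23.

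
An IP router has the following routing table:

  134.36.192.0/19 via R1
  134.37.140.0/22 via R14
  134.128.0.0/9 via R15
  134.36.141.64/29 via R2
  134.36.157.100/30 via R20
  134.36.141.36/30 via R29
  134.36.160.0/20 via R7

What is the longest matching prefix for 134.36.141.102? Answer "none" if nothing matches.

134.36.141.102 is outside every listed prefix and there is no default route.

none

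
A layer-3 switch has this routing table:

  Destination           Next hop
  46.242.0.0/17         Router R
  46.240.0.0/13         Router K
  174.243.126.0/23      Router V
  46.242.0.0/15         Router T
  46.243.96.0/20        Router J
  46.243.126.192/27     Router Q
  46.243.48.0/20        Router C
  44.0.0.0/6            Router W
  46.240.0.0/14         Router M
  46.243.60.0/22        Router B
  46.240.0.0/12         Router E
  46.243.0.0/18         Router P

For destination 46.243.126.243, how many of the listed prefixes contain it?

Prefixes containing 46.243.126.243:
  44.0.0.0/6 (44.0.0.0 - 47.255.255.255)
  46.240.0.0/12 (46.240.0.0 - 46.255.255.255)
  46.240.0.0/13 (46.240.0.0 - 46.247.255.255)
  46.240.0.0/14 (46.240.0.0 - 46.243.255.255)
  46.242.0.0/15 (46.242.0.0 - 46.243.255.255)
Total matching entries: 5.

5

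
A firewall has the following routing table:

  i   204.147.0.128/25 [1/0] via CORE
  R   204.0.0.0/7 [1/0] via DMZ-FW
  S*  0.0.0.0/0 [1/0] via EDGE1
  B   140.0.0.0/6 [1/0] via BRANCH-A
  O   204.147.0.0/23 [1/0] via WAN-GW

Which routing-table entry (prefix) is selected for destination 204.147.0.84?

204.147.0.0/23

Entries matching 204.147.0.84:
  0.0.0.0/0 (default, matches everything)
  204.0.0.0/7 (204.0.0.0 - 205.255.255.255)
  204.147.0.0/23 (204.147.0.0 - 204.147.1.255)
Most specific is 204.147.0.0/23.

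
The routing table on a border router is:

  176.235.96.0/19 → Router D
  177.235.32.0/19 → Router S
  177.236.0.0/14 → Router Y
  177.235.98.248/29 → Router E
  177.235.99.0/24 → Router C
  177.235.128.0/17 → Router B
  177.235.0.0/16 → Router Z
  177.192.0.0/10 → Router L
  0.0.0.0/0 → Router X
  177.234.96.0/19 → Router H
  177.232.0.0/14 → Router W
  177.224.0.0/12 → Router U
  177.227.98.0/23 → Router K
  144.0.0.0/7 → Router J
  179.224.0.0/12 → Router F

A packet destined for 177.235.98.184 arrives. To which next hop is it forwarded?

Router Z

Routes whose prefix contains 177.235.98.184:
  0.0.0.0/0 (default, matches everything) -> Router X
  177.192.0.0/10 (177.192.0.0 - 177.255.255.255) -> Router L
  177.224.0.0/12 (177.224.0.0 - 177.239.255.255) -> Router U
  177.232.0.0/14 (177.232.0.0 - 177.235.255.255) -> Router W
  177.235.0.0/16 (177.235.0.0 - 177.235.255.255) -> Router Z
More-specific entries that do NOT match:
  177.235.98.248/29 (177.235.98.248 - 177.235.98.255) does not contain 177.235.98.184
  177.235.99.0/24 (177.235.99.0 - 177.235.99.255) does not contain 177.235.98.184
  177.227.98.0/23 (177.227.98.0 - 177.227.99.255) does not contain 177.235.98.184
  176.235.96.0/19 (176.235.96.0 - 176.235.127.255) does not contain 177.235.98.184
  177.235.32.0/19 (177.235.32.0 - 177.235.63.255) does not contain 177.235.98.184
  177.234.96.0/19 (177.234.96.0 - 177.234.127.255) does not contain 177.235.98.184
  177.235.128.0/17 (177.235.128.0 - 177.235.255.255) does not contain 177.235.98.184
Longest matching prefix is /16 -> next hop Router Z.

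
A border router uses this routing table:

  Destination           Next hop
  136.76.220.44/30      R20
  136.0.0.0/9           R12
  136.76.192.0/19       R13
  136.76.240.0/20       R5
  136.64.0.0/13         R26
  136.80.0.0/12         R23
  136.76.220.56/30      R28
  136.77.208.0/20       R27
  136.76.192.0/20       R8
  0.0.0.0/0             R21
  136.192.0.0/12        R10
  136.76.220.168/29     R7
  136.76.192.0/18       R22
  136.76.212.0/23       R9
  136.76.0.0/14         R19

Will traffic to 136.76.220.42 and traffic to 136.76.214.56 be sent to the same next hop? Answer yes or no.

136.76.220.42: longest match 136.76.192.0/19 -> R13
136.76.214.56: longest match 136.76.192.0/19 -> R13

yes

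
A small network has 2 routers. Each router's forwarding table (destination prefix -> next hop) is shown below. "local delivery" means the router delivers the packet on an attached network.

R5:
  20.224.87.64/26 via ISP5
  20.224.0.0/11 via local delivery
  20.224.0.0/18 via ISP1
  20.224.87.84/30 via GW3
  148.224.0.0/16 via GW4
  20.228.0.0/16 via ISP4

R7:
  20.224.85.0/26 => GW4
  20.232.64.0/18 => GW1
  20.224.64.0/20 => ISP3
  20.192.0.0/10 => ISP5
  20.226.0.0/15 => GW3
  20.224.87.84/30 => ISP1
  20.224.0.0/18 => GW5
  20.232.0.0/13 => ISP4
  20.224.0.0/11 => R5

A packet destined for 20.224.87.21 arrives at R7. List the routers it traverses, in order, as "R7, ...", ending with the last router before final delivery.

R7, R5

At R7: longest match for 20.224.87.21 is 20.224.0.0/11 -> R5
At R5: longest match for 20.224.87.21 is 20.224.0.0/11 -> local delivery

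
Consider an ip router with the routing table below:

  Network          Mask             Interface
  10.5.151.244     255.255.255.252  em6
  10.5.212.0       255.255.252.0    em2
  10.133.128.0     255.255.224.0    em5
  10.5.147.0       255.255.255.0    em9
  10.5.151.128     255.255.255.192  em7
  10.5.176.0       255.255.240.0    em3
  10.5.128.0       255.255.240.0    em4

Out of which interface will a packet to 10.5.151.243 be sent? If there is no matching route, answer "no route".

no route

No entry's prefix contains 10.5.151.243; there is no default route.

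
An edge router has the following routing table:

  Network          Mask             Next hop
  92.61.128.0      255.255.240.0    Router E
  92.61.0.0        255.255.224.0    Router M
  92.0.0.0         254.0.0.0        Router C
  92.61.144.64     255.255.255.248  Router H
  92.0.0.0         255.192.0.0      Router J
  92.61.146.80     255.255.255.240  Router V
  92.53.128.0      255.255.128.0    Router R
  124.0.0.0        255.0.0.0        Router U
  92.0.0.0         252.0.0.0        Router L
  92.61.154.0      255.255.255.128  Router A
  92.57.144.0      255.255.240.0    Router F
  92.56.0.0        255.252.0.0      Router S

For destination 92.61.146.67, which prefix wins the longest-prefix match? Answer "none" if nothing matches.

Entries matching 92.61.146.67:
  92.0.0.0/6 (92.0.0.0 - 95.255.255.255)
  92.0.0.0/7 (92.0.0.0 - 93.255.255.255)
  92.0.0.0/10 (92.0.0.0 - 92.63.255.255)
Most specific is 92.0.0.0/10.

92.0.0.0/10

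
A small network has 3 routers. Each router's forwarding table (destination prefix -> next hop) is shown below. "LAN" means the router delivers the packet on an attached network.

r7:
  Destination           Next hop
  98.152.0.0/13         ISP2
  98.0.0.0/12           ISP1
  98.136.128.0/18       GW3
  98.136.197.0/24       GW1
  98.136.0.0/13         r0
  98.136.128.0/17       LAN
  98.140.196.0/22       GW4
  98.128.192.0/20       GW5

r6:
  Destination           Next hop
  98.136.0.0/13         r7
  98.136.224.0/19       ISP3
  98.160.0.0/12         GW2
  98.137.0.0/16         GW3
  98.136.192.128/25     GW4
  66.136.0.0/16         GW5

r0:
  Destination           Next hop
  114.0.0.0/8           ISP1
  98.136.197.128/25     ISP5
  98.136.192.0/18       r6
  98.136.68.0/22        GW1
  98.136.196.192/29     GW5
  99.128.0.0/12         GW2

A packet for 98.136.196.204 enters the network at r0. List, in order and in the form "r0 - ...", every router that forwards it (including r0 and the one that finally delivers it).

r0 - r6 - r7

At r0: longest match for 98.136.196.204 is 98.136.192.0/18 -> r6
At r6: longest match for 98.136.196.204 is 98.136.0.0/13 -> r7
At r7: longest match for 98.136.196.204 is 98.136.128.0/17 -> LAN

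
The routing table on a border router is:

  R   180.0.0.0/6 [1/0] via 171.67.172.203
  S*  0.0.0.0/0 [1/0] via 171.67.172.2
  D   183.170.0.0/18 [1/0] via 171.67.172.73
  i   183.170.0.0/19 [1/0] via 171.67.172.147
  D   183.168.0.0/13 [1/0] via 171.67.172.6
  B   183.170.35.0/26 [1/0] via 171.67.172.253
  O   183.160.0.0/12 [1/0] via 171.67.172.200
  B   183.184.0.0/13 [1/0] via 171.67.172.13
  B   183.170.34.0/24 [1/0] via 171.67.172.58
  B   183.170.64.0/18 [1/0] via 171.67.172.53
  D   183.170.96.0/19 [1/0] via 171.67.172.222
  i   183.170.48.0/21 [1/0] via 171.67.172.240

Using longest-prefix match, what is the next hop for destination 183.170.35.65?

Routes whose prefix contains 183.170.35.65:
  0.0.0.0/0 (default, matches everything) -> 171.67.172.2
  180.0.0.0/6 (180.0.0.0 - 183.255.255.255) -> 171.67.172.203
  183.160.0.0/12 (183.160.0.0 - 183.175.255.255) -> 171.67.172.200
  183.168.0.0/13 (183.168.0.0 - 183.175.255.255) -> 171.67.172.6
  183.170.0.0/18 (183.170.0.0 - 183.170.63.255) -> 171.67.172.73
More-specific entries that do NOT match:
  183.170.35.0/26 (183.170.35.0 - 183.170.35.63) does not contain 183.170.35.65
  183.170.34.0/24 (183.170.34.0 - 183.170.34.255) does not contain 183.170.35.65
  183.170.48.0/21 (183.170.48.0 - 183.170.55.255) does not contain 183.170.35.65
  183.170.0.0/19 (183.170.0.0 - 183.170.31.255) does not contain 183.170.35.65
  183.170.96.0/19 (183.170.96.0 - 183.170.127.255) does not contain 183.170.35.65
Longest matching prefix is /18 -> next hop 171.67.172.73.

171.67.172.73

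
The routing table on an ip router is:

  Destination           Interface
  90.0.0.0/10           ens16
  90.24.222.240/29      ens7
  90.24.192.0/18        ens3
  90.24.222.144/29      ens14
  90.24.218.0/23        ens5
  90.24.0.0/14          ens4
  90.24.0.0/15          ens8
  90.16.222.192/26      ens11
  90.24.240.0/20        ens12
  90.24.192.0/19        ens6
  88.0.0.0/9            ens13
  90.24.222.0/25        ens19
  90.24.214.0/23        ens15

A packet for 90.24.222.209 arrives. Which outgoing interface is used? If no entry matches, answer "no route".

ens6

Routes whose prefix contains 90.24.222.209:
  90.0.0.0/10 (90.0.0.0 - 90.63.255.255) -> ens16
  90.24.0.0/14 (90.24.0.0 - 90.27.255.255) -> ens4
  90.24.0.0/15 (90.24.0.0 - 90.25.255.255) -> ens8
  90.24.192.0/18 (90.24.192.0 - 90.24.255.255) -> ens3
  90.24.192.0/19 (90.24.192.0 - 90.24.223.255) -> ens6
More-specific entries that do NOT match:
  90.24.222.240/29 (90.24.222.240 - 90.24.222.247) does not contain 90.24.222.209
  90.24.222.144/29 (90.24.222.144 - 90.24.222.151) does not contain 90.24.222.209
  90.16.222.192/26 (90.16.222.192 - 90.16.222.255) does not contain 90.24.222.209
  90.24.222.0/25 (90.24.222.0 - 90.24.222.127) does not contain 90.24.222.209
  90.24.218.0/23 (90.24.218.0 - 90.24.219.255) does not contain 90.24.222.209
  90.24.214.0/23 (90.24.214.0 - 90.24.215.255) does not contain 90.24.222.209
  90.24.240.0/20 (90.24.240.0 - 90.24.255.255) does not contain 90.24.222.209
Longest matching prefix is /19 -> interface ens6.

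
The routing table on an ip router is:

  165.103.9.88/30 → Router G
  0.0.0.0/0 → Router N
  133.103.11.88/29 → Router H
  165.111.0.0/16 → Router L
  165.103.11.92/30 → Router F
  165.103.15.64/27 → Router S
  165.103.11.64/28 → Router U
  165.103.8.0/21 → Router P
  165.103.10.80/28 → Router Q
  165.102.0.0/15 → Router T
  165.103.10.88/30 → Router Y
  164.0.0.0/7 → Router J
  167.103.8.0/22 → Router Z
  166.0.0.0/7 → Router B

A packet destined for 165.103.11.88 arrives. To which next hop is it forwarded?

Router P

Routes whose prefix contains 165.103.11.88:
  0.0.0.0/0 (default, matches everything) -> Router N
  164.0.0.0/7 (164.0.0.0 - 165.255.255.255) -> Router J
  165.102.0.0/15 (165.102.0.0 - 165.103.255.255) -> Router T
  165.103.8.0/21 (165.103.8.0 - 165.103.15.255) -> Router P
More-specific entries that do NOT match:
  165.103.9.88/30 (165.103.9.88 - 165.103.9.91) does not contain 165.103.11.88
  165.103.11.92/30 (165.103.11.92 - 165.103.11.95) does not contain 165.103.11.88
  165.103.10.88/30 (165.103.10.88 - 165.103.10.91) does not contain 165.103.11.88
  133.103.11.88/29 (133.103.11.88 - 133.103.11.95) does not contain 165.103.11.88
  165.103.11.64/28 (165.103.11.64 - 165.103.11.79) does not contain 165.103.11.88
  165.103.10.80/28 (165.103.10.80 - 165.103.10.95) does not contain 165.103.11.88
  165.103.15.64/27 (165.103.15.64 - 165.103.15.95) does not contain 165.103.11.88
  167.103.8.0/22 (167.103.8.0 - 167.103.11.255) does not contain 165.103.11.88
Longest matching prefix is /21 -> next hop Router P.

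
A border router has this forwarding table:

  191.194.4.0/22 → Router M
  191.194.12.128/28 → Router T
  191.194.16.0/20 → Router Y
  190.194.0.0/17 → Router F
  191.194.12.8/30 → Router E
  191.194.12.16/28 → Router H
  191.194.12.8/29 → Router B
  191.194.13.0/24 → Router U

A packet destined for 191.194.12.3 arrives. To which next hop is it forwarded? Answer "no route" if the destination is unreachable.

no route

No entry's prefix contains 191.194.12.3; there is no default route.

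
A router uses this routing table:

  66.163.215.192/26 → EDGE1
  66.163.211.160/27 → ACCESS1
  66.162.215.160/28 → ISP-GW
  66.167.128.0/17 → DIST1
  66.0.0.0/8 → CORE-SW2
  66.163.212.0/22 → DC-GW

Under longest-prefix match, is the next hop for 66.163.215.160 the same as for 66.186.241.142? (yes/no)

no

66.163.215.160: longest match 66.163.212.0/22 -> DC-GW
66.186.241.142: longest match 66.0.0.0/8 -> CORE-SW2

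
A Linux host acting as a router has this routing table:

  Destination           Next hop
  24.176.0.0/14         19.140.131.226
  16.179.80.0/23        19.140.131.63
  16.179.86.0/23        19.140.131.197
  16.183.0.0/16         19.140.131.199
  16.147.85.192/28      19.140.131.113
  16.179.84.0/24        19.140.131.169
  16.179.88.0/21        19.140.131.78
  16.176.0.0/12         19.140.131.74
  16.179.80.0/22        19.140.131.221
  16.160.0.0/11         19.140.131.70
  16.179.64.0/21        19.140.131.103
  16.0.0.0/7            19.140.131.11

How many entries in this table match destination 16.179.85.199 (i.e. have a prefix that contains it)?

Prefixes containing 16.179.85.199:
  16.0.0.0/7 (16.0.0.0 - 17.255.255.255)
  16.160.0.0/11 (16.160.0.0 - 16.191.255.255)
  16.176.0.0/12 (16.176.0.0 - 16.191.255.255)
Total matching entries: 3.

3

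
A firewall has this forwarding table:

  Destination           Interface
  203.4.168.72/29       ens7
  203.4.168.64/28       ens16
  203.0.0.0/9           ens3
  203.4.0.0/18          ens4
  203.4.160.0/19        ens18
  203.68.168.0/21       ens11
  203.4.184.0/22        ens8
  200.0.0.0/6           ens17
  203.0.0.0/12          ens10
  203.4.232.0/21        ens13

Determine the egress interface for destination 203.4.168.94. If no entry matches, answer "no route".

ens18

Routes whose prefix contains 203.4.168.94:
  200.0.0.0/6 (200.0.0.0 - 203.255.255.255) -> ens17
  203.0.0.0/9 (203.0.0.0 - 203.127.255.255) -> ens3
  203.0.0.0/12 (203.0.0.0 - 203.15.255.255) -> ens10
  203.4.160.0/19 (203.4.160.0 - 203.4.191.255) -> ens18
More-specific entries that do NOT match:
  203.4.168.72/29 (203.4.168.72 - 203.4.168.79) does not contain 203.4.168.94
  203.4.168.64/28 (203.4.168.64 - 203.4.168.79) does not contain 203.4.168.94
  203.4.184.0/22 (203.4.184.0 - 203.4.187.255) does not contain 203.4.168.94
  203.68.168.0/21 (203.68.168.0 - 203.68.175.255) does not contain 203.4.168.94
  203.4.232.0/21 (203.4.232.0 - 203.4.239.255) does not contain 203.4.168.94
Longest matching prefix is /19 -> interface ens18.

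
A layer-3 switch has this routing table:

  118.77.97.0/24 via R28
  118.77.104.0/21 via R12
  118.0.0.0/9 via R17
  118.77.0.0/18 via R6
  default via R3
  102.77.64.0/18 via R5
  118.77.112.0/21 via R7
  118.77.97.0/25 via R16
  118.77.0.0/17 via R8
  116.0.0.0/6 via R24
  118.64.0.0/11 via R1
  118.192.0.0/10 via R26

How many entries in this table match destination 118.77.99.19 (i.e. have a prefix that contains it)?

5

Prefixes containing 118.77.99.19:
  0.0.0.0/0 (default, matches everything)
  116.0.0.0/6 (116.0.0.0 - 119.255.255.255)
  118.0.0.0/9 (118.0.0.0 - 118.127.255.255)
  118.64.0.0/11 (118.64.0.0 - 118.95.255.255)
  118.77.0.0/17 (118.77.0.0 - 118.77.127.255)
Total matching entries: 5.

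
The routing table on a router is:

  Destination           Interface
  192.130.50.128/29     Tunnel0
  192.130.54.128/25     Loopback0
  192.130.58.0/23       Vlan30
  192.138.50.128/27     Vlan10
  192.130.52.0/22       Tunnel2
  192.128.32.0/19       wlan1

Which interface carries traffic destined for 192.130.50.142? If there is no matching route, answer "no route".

No entry's prefix contains 192.130.50.142; there is no default route.

no route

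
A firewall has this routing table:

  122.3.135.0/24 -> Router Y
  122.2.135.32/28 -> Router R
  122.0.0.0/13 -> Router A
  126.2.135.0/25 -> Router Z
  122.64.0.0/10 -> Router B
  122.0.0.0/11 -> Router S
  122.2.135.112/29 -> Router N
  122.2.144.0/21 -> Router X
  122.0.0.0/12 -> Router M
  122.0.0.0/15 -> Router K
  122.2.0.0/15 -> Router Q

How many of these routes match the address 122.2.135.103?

4

Prefixes containing 122.2.135.103:
  122.0.0.0/11 (122.0.0.0 - 122.31.255.255)
  122.0.0.0/12 (122.0.0.0 - 122.15.255.255)
  122.0.0.0/13 (122.0.0.0 - 122.7.255.255)
  122.2.0.0/15 (122.2.0.0 - 122.3.255.255)
Total matching entries: 4.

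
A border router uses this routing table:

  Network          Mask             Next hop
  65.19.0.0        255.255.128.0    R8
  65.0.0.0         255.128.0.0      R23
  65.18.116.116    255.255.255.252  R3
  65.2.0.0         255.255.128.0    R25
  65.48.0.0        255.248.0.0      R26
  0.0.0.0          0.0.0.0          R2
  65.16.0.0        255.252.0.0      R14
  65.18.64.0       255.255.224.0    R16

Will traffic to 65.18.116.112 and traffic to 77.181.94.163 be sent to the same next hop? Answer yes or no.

65.18.116.112: longest match 65.16.0.0/14 -> R14
77.181.94.163: longest match 0.0.0.0/0 -> R2

no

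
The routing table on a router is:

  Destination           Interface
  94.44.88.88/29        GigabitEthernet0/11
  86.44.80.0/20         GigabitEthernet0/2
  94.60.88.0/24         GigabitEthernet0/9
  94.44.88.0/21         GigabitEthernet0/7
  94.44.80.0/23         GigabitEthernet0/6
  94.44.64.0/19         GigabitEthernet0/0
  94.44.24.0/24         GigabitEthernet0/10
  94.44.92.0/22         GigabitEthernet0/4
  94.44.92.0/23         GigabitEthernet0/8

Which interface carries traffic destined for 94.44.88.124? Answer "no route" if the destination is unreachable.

Routes whose prefix contains 94.44.88.124:
  94.44.64.0/19 (94.44.64.0 - 94.44.95.255) -> GigabitEthernet0/0
  94.44.88.0/21 (94.44.88.0 - 94.44.95.255) -> GigabitEthernet0/7
More-specific entries that do NOT match:
  94.44.88.88/29 (94.44.88.88 - 94.44.88.95) does not contain 94.44.88.124
  94.60.88.0/24 (94.60.88.0 - 94.60.88.255) does not contain 94.44.88.124
  94.44.24.0/24 (94.44.24.0 - 94.44.24.255) does not contain 94.44.88.124
  94.44.80.0/23 (94.44.80.0 - 94.44.81.255) does not contain 94.44.88.124
  94.44.92.0/23 (94.44.92.0 - 94.44.93.255) does not contain 94.44.88.124
  94.44.92.0/22 (94.44.92.0 - 94.44.95.255) does not contain 94.44.88.124
Longest matching prefix is /21 -> interface GigabitEthernet0/7.

GigabitEthernet0/7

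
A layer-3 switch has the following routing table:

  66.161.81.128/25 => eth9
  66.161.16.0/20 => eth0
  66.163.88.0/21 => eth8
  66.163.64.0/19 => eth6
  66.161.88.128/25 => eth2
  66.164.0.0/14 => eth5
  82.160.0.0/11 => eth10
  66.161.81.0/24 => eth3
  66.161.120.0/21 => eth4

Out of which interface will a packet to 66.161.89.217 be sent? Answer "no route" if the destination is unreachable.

No entry's prefix contains 66.161.89.217; there is no default route.

no route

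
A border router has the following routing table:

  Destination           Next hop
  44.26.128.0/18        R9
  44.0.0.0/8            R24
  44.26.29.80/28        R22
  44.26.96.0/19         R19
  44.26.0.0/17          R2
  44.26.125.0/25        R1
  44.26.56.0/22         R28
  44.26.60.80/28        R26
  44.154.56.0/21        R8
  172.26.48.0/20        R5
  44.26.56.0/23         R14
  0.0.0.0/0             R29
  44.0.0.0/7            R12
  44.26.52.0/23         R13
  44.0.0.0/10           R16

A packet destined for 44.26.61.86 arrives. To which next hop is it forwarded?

Routes whose prefix contains 44.26.61.86:
  0.0.0.0/0 (default, matches everything) -> R29
  44.0.0.0/7 (44.0.0.0 - 45.255.255.255) -> R12
  44.0.0.0/8 (44.0.0.0 - 44.255.255.255) -> R24
  44.0.0.0/10 (44.0.0.0 - 44.63.255.255) -> R16
  44.26.0.0/17 (44.26.0.0 - 44.26.127.255) -> R2
More-specific entries that do NOT match:
  44.26.29.80/28 (44.26.29.80 - 44.26.29.95) does not contain 44.26.61.86
  44.26.60.80/28 (44.26.60.80 - 44.26.60.95) does not contain 44.26.61.86
  44.26.125.0/25 (44.26.125.0 - 44.26.125.127) does not contain 44.26.61.86
  44.26.56.0/23 (44.26.56.0 - 44.26.57.255) does not contain 44.26.61.86
  44.26.52.0/23 (44.26.52.0 - 44.26.53.255) does not contain 44.26.61.86
  44.26.56.0/22 (44.26.56.0 - 44.26.59.255) does not contain 44.26.61.86
  44.154.56.0/21 (44.154.56.0 - 44.154.63.255) does not contain 44.26.61.86
  172.26.48.0/20 (172.26.48.0 - 172.26.63.255) does not contain 44.26.61.86
  44.26.96.0/19 (44.26.96.0 - 44.26.127.255) does not contain 44.26.61.86
  44.26.128.0/18 (44.26.128.0 - 44.26.191.255) does not contain 44.26.61.86
Longest matching prefix is /17 -> next hop R2.

R2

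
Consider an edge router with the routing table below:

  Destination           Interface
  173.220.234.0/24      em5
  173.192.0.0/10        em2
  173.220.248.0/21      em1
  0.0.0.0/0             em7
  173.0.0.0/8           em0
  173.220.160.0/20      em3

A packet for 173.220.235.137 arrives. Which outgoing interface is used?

em2

Routes whose prefix contains 173.220.235.137:
  0.0.0.0/0 (default, matches everything) -> em7
  173.0.0.0/8 (173.0.0.0 - 173.255.255.255) -> em0
  173.192.0.0/10 (173.192.0.0 - 173.255.255.255) -> em2
More-specific entries that do NOT match:
  173.220.234.0/24 (173.220.234.0 - 173.220.234.255) does not contain 173.220.235.137
  173.220.248.0/21 (173.220.248.0 - 173.220.255.255) does not contain 173.220.235.137
  173.220.160.0/20 (173.220.160.0 - 173.220.175.255) does not contain 173.220.235.137
Longest matching prefix is /10 -> interface em2.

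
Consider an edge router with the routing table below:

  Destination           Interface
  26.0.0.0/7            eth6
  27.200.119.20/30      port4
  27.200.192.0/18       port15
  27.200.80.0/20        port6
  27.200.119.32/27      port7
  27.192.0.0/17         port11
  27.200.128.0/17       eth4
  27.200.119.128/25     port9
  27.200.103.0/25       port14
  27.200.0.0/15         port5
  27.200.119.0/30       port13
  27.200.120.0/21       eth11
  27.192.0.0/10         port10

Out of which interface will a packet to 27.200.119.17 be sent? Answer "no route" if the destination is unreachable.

Routes whose prefix contains 27.200.119.17:
  26.0.0.0/7 (26.0.0.0 - 27.255.255.255) -> eth6
  27.192.0.0/10 (27.192.0.0 - 27.255.255.255) -> port10
  27.200.0.0/15 (27.200.0.0 - 27.201.255.255) -> port5
More-specific entries that do NOT match:
  27.200.119.20/30 (27.200.119.20 - 27.200.119.23) does not contain 27.200.119.17
  27.200.119.0/30 (27.200.119.0 - 27.200.119.3) does not contain 27.200.119.17
  27.200.119.32/27 (27.200.119.32 - 27.200.119.63) does not contain 27.200.119.17
  27.200.119.128/25 (27.200.119.128 - 27.200.119.255) does not contain 27.200.119.17
  27.200.103.0/25 (27.200.103.0 - 27.200.103.127) does not contain 27.200.119.17
  27.200.120.0/21 (27.200.120.0 - 27.200.127.255) does not contain 27.200.119.17
  27.200.80.0/20 (27.200.80.0 - 27.200.95.255) does not contain 27.200.119.17
  27.200.192.0/18 (27.200.192.0 - 27.200.255.255) does not contain 27.200.119.17
  27.192.0.0/17 (27.192.0.0 - 27.192.127.255) does not contain 27.200.119.17
  27.200.128.0/17 (27.200.128.0 - 27.200.255.255) does not contain 27.200.119.17
Longest matching prefix is /15 -> interface port5.

port5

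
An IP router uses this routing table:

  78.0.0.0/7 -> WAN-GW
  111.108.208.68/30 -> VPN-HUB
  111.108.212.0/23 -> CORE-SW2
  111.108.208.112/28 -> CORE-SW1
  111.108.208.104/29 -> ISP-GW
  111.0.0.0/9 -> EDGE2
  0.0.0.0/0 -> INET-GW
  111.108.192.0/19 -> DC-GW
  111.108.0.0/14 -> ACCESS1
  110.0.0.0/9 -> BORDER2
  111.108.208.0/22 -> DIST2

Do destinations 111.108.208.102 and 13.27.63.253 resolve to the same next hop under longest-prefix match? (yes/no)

111.108.208.102: longest match 111.108.208.0/22 -> DIST2
13.27.63.253: longest match 0.0.0.0/0 -> INET-GW

no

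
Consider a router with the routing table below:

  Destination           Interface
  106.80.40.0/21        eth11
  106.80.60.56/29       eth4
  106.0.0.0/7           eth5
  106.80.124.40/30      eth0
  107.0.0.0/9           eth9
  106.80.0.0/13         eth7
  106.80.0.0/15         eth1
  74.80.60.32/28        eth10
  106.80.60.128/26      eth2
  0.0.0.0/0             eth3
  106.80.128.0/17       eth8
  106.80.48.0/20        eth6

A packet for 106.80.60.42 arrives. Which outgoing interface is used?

eth6

Routes whose prefix contains 106.80.60.42:
  0.0.0.0/0 (default, matches everything) -> eth3
  106.0.0.0/7 (106.0.0.0 - 107.255.255.255) -> eth5
  106.80.0.0/13 (106.80.0.0 - 106.87.255.255) -> eth7
  106.80.0.0/15 (106.80.0.0 - 106.81.255.255) -> eth1
  106.80.48.0/20 (106.80.48.0 - 106.80.63.255) -> eth6
More-specific entries that do NOT match:
  106.80.124.40/30 (106.80.124.40 - 106.80.124.43) does not contain 106.80.60.42
  106.80.60.56/29 (106.80.60.56 - 106.80.60.63) does not contain 106.80.60.42
  74.80.60.32/28 (74.80.60.32 - 74.80.60.47) does not contain 106.80.60.42
  106.80.60.128/26 (106.80.60.128 - 106.80.60.191) does not contain 106.80.60.42
  106.80.40.0/21 (106.80.40.0 - 106.80.47.255) does not contain 106.80.60.42
Longest matching prefix is /20 -> interface eth6.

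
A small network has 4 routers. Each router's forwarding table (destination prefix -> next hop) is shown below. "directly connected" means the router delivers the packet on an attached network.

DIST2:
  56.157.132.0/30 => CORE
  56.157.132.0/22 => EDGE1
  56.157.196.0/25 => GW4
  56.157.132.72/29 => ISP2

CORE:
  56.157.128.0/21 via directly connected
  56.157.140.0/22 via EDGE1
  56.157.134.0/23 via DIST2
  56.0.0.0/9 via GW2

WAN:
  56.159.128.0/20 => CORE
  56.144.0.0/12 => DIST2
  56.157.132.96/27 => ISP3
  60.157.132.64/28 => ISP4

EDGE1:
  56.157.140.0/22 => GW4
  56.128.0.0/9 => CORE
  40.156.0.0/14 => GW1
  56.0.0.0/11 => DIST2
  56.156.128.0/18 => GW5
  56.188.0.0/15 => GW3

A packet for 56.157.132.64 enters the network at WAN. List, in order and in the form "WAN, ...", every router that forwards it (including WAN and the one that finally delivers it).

At WAN: longest match for 56.157.132.64 is 56.144.0.0/12 -> DIST2
At DIST2: longest match for 56.157.132.64 is 56.157.132.0/22 -> EDGE1
At EDGE1: longest match for 56.157.132.64 is 56.128.0.0/9 -> CORE
At CORE: longest match for 56.157.132.64 is 56.157.128.0/21 -> directly connected

WAN, DIST2, EDGE1, CORE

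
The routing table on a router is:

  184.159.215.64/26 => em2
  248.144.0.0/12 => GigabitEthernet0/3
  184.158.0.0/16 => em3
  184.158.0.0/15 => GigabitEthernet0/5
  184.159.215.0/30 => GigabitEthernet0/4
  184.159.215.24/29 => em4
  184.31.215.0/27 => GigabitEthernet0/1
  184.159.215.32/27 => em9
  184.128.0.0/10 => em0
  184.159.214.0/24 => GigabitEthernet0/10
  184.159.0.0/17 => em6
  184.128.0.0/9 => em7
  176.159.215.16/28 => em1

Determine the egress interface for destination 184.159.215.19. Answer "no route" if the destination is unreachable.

GigabitEthernet0/5

Routes whose prefix contains 184.159.215.19:
  184.128.0.0/9 (184.128.0.0 - 184.255.255.255) -> em7
  184.128.0.0/10 (184.128.0.0 - 184.191.255.255) -> em0
  184.158.0.0/15 (184.158.0.0 - 184.159.255.255) -> GigabitEthernet0/5
More-specific entries that do NOT match:
  184.159.215.0/30 (184.159.215.0 - 184.159.215.3) does not contain 184.159.215.19
  184.159.215.24/29 (184.159.215.24 - 184.159.215.31) does not contain 184.159.215.19
  176.159.215.16/28 (176.159.215.16 - 176.159.215.31) does not contain 184.159.215.19
  184.31.215.0/27 (184.31.215.0 - 184.31.215.31) does not contain 184.159.215.19
  184.159.215.32/27 (184.159.215.32 - 184.159.215.63) does not contain 184.159.215.19
  184.159.215.64/26 (184.159.215.64 - 184.159.215.127) does not contain 184.159.215.19
  184.159.214.0/24 (184.159.214.0 - 184.159.214.255) does not contain 184.159.215.19
  184.159.0.0/17 (184.159.0.0 - 184.159.127.255) does not contain 184.159.215.19
  184.158.0.0/16 (184.158.0.0 - 184.158.255.255) does not contain 184.159.215.19
Longest matching prefix is /15 -> interface GigabitEthernet0/5.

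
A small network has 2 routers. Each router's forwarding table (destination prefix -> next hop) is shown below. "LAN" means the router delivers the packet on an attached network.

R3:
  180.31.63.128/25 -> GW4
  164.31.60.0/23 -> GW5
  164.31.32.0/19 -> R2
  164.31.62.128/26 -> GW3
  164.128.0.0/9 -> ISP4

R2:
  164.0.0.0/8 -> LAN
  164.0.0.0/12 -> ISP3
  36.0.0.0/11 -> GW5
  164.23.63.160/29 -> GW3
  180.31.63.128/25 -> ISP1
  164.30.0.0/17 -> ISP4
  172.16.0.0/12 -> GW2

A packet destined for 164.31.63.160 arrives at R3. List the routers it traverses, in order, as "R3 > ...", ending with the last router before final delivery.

R3 > R2

At R3: longest match for 164.31.63.160 is 164.31.32.0/19 -> R2
At R2: longest match for 164.31.63.160 is 164.0.0.0/8 -> LAN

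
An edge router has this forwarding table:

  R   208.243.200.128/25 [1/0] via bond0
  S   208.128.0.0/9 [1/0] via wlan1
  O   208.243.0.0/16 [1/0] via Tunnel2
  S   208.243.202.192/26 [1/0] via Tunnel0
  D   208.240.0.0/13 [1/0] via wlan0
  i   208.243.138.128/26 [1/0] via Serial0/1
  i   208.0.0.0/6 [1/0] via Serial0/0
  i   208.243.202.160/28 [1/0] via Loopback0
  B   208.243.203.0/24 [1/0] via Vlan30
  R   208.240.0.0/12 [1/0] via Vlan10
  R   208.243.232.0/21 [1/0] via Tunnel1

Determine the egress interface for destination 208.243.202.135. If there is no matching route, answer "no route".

Tunnel2

Routes whose prefix contains 208.243.202.135:
  208.0.0.0/6 (208.0.0.0 - 211.255.255.255) -> Serial0/0
  208.128.0.0/9 (208.128.0.0 - 208.255.255.255) -> wlan1
  208.240.0.0/12 (208.240.0.0 - 208.255.255.255) -> Vlan10
  208.240.0.0/13 (208.240.0.0 - 208.247.255.255) -> wlan0
  208.243.0.0/16 (208.243.0.0 - 208.243.255.255) -> Tunnel2
More-specific entries that do NOT match:
  208.243.202.160/28 (208.243.202.160 - 208.243.202.175) does not contain 208.243.202.135
  208.243.202.192/26 (208.243.202.192 - 208.243.202.255) does not contain 208.243.202.135
  208.243.138.128/26 (208.243.138.128 - 208.243.138.191) does not contain 208.243.202.135
  208.243.200.128/25 (208.243.200.128 - 208.243.200.255) does not contain 208.243.202.135
  208.243.203.0/24 (208.243.203.0 - 208.243.203.255) does not contain 208.243.202.135
  208.243.232.0/21 (208.243.232.0 - 208.243.239.255) does not contain 208.243.202.135
Longest matching prefix is /16 -> interface Tunnel2.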